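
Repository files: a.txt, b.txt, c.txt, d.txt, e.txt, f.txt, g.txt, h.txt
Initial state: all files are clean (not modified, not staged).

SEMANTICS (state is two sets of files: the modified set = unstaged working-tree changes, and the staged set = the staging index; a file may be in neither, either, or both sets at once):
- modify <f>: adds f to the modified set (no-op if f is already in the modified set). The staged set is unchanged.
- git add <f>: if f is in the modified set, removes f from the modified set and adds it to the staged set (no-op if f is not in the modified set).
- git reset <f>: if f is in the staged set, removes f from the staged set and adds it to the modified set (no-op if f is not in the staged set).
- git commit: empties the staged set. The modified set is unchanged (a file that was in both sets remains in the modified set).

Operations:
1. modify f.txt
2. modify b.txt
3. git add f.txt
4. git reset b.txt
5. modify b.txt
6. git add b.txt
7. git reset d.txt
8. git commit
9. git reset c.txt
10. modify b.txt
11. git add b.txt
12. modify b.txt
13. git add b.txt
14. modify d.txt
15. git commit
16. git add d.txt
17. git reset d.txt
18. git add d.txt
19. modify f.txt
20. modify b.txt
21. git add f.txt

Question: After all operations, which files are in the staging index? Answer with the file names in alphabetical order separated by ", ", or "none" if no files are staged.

Answer: d.txt, f.txt

Derivation:
After op 1 (modify f.txt): modified={f.txt} staged={none}
After op 2 (modify b.txt): modified={b.txt, f.txt} staged={none}
After op 3 (git add f.txt): modified={b.txt} staged={f.txt}
After op 4 (git reset b.txt): modified={b.txt} staged={f.txt}
After op 5 (modify b.txt): modified={b.txt} staged={f.txt}
After op 6 (git add b.txt): modified={none} staged={b.txt, f.txt}
After op 7 (git reset d.txt): modified={none} staged={b.txt, f.txt}
After op 8 (git commit): modified={none} staged={none}
After op 9 (git reset c.txt): modified={none} staged={none}
After op 10 (modify b.txt): modified={b.txt} staged={none}
After op 11 (git add b.txt): modified={none} staged={b.txt}
After op 12 (modify b.txt): modified={b.txt} staged={b.txt}
After op 13 (git add b.txt): modified={none} staged={b.txt}
After op 14 (modify d.txt): modified={d.txt} staged={b.txt}
After op 15 (git commit): modified={d.txt} staged={none}
After op 16 (git add d.txt): modified={none} staged={d.txt}
After op 17 (git reset d.txt): modified={d.txt} staged={none}
After op 18 (git add d.txt): modified={none} staged={d.txt}
After op 19 (modify f.txt): modified={f.txt} staged={d.txt}
After op 20 (modify b.txt): modified={b.txt, f.txt} staged={d.txt}
After op 21 (git add f.txt): modified={b.txt} staged={d.txt, f.txt}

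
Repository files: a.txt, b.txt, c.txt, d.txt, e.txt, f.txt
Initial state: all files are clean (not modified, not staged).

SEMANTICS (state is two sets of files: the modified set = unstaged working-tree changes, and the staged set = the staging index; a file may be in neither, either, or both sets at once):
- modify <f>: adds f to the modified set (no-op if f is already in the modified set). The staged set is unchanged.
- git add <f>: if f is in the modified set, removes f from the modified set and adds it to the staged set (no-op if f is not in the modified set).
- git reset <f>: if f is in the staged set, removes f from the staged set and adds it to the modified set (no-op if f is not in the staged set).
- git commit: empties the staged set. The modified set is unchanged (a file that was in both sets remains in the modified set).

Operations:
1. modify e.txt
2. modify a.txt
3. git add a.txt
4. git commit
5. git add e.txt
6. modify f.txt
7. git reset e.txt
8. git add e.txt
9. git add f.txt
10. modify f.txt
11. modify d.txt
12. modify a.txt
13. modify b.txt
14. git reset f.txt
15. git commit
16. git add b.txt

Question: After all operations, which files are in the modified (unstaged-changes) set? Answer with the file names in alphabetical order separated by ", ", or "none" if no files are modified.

After op 1 (modify e.txt): modified={e.txt} staged={none}
After op 2 (modify a.txt): modified={a.txt, e.txt} staged={none}
After op 3 (git add a.txt): modified={e.txt} staged={a.txt}
After op 4 (git commit): modified={e.txt} staged={none}
After op 5 (git add e.txt): modified={none} staged={e.txt}
After op 6 (modify f.txt): modified={f.txt} staged={e.txt}
After op 7 (git reset e.txt): modified={e.txt, f.txt} staged={none}
After op 8 (git add e.txt): modified={f.txt} staged={e.txt}
After op 9 (git add f.txt): modified={none} staged={e.txt, f.txt}
After op 10 (modify f.txt): modified={f.txt} staged={e.txt, f.txt}
After op 11 (modify d.txt): modified={d.txt, f.txt} staged={e.txt, f.txt}
After op 12 (modify a.txt): modified={a.txt, d.txt, f.txt} staged={e.txt, f.txt}
After op 13 (modify b.txt): modified={a.txt, b.txt, d.txt, f.txt} staged={e.txt, f.txt}
After op 14 (git reset f.txt): modified={a.txt, b.txt, d.txt, f.txt} staged={e.txt}
After op 15 (git commit): modified={a.txt, b.txt, d.txt, f.txt} staged={none}
After op 16 (git add b.txt): modified={a.txt, d.txt, f.txt} staged={b.txt}

Answer: a.txt, d.txt, f.txt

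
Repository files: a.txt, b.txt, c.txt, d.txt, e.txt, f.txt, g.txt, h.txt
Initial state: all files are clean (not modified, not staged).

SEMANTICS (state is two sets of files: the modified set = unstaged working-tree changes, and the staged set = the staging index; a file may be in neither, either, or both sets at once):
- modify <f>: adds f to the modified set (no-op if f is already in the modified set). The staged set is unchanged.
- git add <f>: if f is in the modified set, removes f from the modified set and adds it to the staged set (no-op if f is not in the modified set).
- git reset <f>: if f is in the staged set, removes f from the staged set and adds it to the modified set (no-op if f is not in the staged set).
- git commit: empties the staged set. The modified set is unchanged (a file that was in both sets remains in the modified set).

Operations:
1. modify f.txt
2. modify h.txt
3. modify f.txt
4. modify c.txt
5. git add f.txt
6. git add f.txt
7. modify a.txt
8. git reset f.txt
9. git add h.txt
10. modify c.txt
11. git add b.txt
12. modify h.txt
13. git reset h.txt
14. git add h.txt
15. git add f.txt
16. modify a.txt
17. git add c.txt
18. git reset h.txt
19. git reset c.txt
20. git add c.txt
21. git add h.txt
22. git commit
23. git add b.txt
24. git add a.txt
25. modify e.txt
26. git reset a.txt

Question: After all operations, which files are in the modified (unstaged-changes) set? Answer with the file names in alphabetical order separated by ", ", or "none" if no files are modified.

After op 1 (modify f.txt): modified={f.txt} staged={none}
After op 2 (modify h.txt): modified={f.txt, h.txt} staged={none}
After op 3 (modify f.txt): modified={f.txt, h.txt} staged={none}
After op 4 (modify c.txt): modified={c.txt, f.txt, h.txt} staged={none}
After op 5 (git add f.txt): modified={c.txt, h.txt} staged={f.txt}
After op 6 (git add f.txt): modified={c.txt, h.txt} staged={f.txt}
After op 7 (modify a.txt): modified={a.txt, c.txt, h.txt} staged={f.txt}
After op 8 (git reset f.txt): modified={a.txt, c.txt, f.txt, h.txt} staged={none}
After op 9 (git add h.txt): modified={a.txt, c.txt, f.txt} staged={h.txt}
After op 10 (modify c.txt): modified={a.txt, c.txt, f.txt} staged={h.txt}
After op 11 (git add b.txt): modified={a.txt, c.txt, f.txt} staged={h.txt}
After op 12 (modify h.txt): modified={a.txt, c.txt, f.txt, h.txt} staged={h.txt}
After op 13 (git reset h.txt): modified={a.txt, c.txt, f.txt, h.txt} staged={none}
After op 14 (git add h.txt): modified={a.txt, c.txt, f.txt} staged={h.txt}
After op 15 (git add f.txt): modified={a.txt, c.txt} staged={f.txt, h.txt}
After op 16 (modify a.txt): modified={a.txt, c.txt} staged={f.txt, h.txt}
After op 17 (git add c.txt): modified={a.txt} staged={c.txt, f.txt, h.txt}
After op 18 (git reset h.txt): modified={a.txt, h.txt} staged={c.txt, f.txt}
After op 19 (git reset c.txt): modified={a.txt, c.txt, h.txt} staged={f.txt}
After op 20 (git add c.txt): modified={a.txt, h.txt} staged={c.txt, f.txt}
After op 21 (git add h.txt): modified={a.txt} staged={c.txt, f.txt, h.txt}
After op 22 (git commit): modified={a.txt} staged={none}
After op 23 (git add b.txt): modified={a.txt} staged={none}
After op 24 (git add a.txt): modified={none} staged={a.txt}
After op 25 (modify e.txt): modified={e.txt} staged={a.txt}
After op 26 (git reset a.txt): modified={a.txt, e.txt} staged={none}

Answer: a.txt, e.txt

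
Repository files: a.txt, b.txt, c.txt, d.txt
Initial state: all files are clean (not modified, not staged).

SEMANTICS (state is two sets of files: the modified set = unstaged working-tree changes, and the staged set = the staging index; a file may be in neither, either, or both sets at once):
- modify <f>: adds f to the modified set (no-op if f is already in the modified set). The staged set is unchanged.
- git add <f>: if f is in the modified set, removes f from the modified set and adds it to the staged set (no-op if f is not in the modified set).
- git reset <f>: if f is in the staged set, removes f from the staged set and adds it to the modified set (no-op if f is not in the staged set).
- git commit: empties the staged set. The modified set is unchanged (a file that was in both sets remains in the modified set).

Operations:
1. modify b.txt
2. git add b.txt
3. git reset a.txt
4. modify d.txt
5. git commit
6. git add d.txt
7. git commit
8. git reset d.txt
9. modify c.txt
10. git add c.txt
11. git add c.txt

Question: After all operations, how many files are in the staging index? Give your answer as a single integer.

Answer: 1

Derivation:
After op 1 (modify b.txt): modified={b.txt} staged={none}
After op 2 (git add b.txt): modified={none} staged={b.txt}
After op 3 (git reset a.txt): modified={none} staged={b.txt}
After op 4 (modify d.txt): modified={d.txt} staged={b.txt}
After op 5 (git commit): modified={d.txt} staged={none}
After op 6 (git add d.txt): modified={none} staged={d.txt}
After op 7 (git commit): modified={none} staged={none}
After op 8 (git reset d.txt): modified={none} staged={none}
After op 9 (modify c.txt): modified={c.txt} staged={none}
After op 10 (git add c.txt): modified={none} staged={c.txt}
After op 11 (git add c.txt): modified={none} staged={c.txt}
Final staged set: {c.txt} -> count=1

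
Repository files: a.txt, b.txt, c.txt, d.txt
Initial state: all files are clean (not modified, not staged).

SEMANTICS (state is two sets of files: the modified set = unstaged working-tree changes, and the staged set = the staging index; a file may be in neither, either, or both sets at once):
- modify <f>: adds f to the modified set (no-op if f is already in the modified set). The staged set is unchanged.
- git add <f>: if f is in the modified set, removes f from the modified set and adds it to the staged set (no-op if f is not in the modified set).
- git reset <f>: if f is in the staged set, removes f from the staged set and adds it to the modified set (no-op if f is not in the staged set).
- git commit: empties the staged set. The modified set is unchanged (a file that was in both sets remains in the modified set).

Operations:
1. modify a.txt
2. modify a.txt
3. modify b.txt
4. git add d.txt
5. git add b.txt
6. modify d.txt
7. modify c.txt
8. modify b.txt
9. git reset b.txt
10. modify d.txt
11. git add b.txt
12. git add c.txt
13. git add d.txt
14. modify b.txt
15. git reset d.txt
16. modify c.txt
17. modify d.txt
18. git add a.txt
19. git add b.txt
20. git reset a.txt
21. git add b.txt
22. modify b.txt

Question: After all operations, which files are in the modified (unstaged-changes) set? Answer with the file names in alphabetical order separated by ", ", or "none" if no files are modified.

Answer: a.txt, b.txt, c.txt, d.txt

Derivation:
After op 1 (modify a.txt): modified={a.txt} staged={none}
After op 2 (modify a.txt): modified={a.txt} staged={none}
After op 3 (modify b.txt): modified={a.txt, b.txt} staged={none}
After op 4 (git add d.txt): modified={a.txt, b.txt} staged={none}
After op 5 (git add b.txt): modified={a.txt} staged={b.txt}
After op 6 (modify d.txt): modified={a.txt, d.txt} staged={b.txt}
After op 7 (modify c.txt): modified={a.txt, c.txt, d.txt} staged={b.txt}
After op 8 (modify b.txt): modified={a.txt, b.txt, c.txt, d.txt} staged={b.txt}
After op 9 (git reset b.txt): modified={a.txt, b.txt, c.txt, d.txt} staged={none}
After op 10 (modify d.txt): modified={a.txt, b.txt, c.txt, d.txt} staged={none}
After op 11 (git add b.txt): modified={a.txt, c.txt, d.txt} staged={b.txt}
After op 12 (git add c.txt): modified={a.txt, d.txt} staged={b.txt, c.txt}
After op 13 (git add d.txt): modified={a.txt} staged={b.txt, c.txt, d.txt}
After op 14 (modify b.txt): modified={a.txt, b.txt} staged={b.txt, c.txt, d.txt}
After op 15 (git reset d.txt): modified={a.txt, b.txt, d.txt} staged={b.txt, c.txt}
After op 16 (modify c.txt): modified={a.txt, b.txt, c.txt, d.txt} staged={b.txt, c.txt}
After op 17 (modify d.txt): modified={a.txt, b.txt, c.txt, d.txt} staged={b.txt, c.txt}
After op 18 (git add a.txt): modified={b.txt, c.txt, d.txt} staged={a.txt, b.txt, c.txt}
After op 19 (git add b.txt): modified={c.txt, d.txt} staged={a.txt, b.txt, c.txt}
After op 20 (git reset a.txt): modified={a.txt, c.txt, d.txt} staged={b.txt, c.txt}
After op 21 (git add b.txt): modified={a.txt, c.txt, d.txt} staged={b.txt, c.txt}
After op 22 (modify b.txt): modified={a.txt, b.txt, c.txt, d.txt} staged={b.txt, c.txt}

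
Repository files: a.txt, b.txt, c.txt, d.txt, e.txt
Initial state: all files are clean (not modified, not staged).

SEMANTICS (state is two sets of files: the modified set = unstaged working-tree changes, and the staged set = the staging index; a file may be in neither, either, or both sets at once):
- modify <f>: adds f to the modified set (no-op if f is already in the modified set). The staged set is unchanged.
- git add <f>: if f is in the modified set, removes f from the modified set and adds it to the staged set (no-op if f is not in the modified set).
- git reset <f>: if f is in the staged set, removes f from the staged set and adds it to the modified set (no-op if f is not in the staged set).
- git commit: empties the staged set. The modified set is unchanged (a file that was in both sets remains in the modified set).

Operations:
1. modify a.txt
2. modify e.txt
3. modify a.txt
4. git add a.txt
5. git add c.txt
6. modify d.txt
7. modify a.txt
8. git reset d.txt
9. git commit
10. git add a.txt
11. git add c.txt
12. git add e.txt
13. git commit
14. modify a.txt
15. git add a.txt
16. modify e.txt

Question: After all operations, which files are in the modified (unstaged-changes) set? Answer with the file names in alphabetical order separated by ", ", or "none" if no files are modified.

After op 1 (modify a.txt): modified={a.txt} staged={none}
After op 2 (modify e.txt): modified={a.txt, e.txt} staged={none}
After op 3 (modify a.txt): modified={a.txt, e.txt} staged={none}
After op 4 (git add a.txt): modified={e.txt} staged={a.txt}
After op 5 (git add c.txt): modified={e.txt} staged={a.txt}
After op 6 (modify d.txt): modified={d.txt, e.txt} staged={a.txt}
After op 7 (modify a.txt): modified={a.txt, d.txt, e.txt} staged={a.txt}
After op 8 (git reset d.txt): modified={a.txt, d.txt, e.txt} staged={a.txt}
After op 9 (git commit): modified={a.txt, d.txt, e.txt} staged={none}
After op 10 (git add a.txt): modified={d.txt, e.txt} staged={a.txt}
After op 11 (git add c.txt): modified={d.txt, e.txt} staged={a.txt}
After op 12 (git add e.txt): modified={d.txt} staged={a.txt, e.txt}
After op 13 (git commit): modified={d.txt} staged={none}
After op 14 (modify a.txt): modified={a.txt, d.txt} staged={none}
After op 15 (git add a.txt): modified={d.txt} staged={a.txt}
After op 16 (modify e.txt): modified={d.txt, e.txt} staged={a.txt}

Answer: d.txt, e.txt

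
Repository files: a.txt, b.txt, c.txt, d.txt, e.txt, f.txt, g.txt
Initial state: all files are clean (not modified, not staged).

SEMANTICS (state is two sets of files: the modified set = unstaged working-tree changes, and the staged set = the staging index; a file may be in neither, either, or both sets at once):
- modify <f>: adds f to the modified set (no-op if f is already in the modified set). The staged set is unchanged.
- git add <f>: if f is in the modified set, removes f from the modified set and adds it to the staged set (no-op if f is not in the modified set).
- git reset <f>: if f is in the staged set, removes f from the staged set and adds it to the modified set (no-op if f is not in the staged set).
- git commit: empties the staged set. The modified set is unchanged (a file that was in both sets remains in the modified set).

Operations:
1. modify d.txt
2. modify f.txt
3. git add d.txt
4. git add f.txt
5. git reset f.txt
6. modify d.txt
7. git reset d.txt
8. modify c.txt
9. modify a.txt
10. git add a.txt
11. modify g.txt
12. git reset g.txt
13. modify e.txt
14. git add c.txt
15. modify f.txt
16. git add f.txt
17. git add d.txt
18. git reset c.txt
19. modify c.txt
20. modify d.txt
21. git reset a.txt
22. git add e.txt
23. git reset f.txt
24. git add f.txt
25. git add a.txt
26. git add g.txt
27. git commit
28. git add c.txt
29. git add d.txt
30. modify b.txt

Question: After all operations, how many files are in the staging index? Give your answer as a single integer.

After op 1 (modify d.txt): modified={d.txt} staged={none}
After op 2 (modify f.txt): modified={d.txt, f.txt} staged={none}
After op 3 (git add d.txt): modified={f.txt} staged={d.txt}
After op 4 (git add f.txt): modified={none} staged={d.txt, f.txt}
After op 5 (git reset f.txt): modified={f.txt} staged={d.txt}
After op 6 (modify d.txt): modified={d.txt, f.txt} staged={d.txt}
After op 7 (git reset d.txt): modified={d.txt, f.txt} staged={none}
After op 8 (modify c.txt): modified={c.txt, d.txt, f.txt} staged={none}
After op 9 (modify a.txt): modified={a.txt, c.txt, d.txt, f.txt} staged={none}
After op 10 (git add a.txt): modified={c.txt, d.txt, f.txt} staged={a.txt}
After op 11 (modify g.txt): modified={c.txt, d.txt, f.txt, g.txt} staged={a.txt}
After op 12 (git reset g.txt): modified={c.txt, d.txt, f.txt, g.txt} staged={a.txt}
After op 13 (modify e.txt): modified={c.txt, d.txt, e.txt, f.txt, g.txt} staged={a.txt}
After op 14 (git add c.txt): modified={d.txt, e.txt, f.txt, g.txt} staged={a.txt, c.txt}
After op 15 (modify f.txt): modified={d.txt, e.txt, f.txt, g.txt} staged={a.txt, c.txt}
After op 16 (git add f.txt): modified={d.txt, e.txt, g.txt} staged={a.txt, c.txt, f.txt}
After op 17 (git add d.txt): modified={e.txt, g.txt} staged={a.txt, c.txt, d.txt, f.txt}
After op 18 (git reset c.txt): modified={c.txt, e.txt, g.txt} staged={a.txt, d.txt, f.txt}
After op 19 (modify c.txt): modified={c.txt, e.txt, g.txt} staged={a.txt, d.txt, f.txt}
After op 20 (modify d.txt): modified={c.txt, d.txt, e.txt, g.txt} staged={a.txt, d.txt, f.txt}
After op 21 (git reset a.txt): modified={a.txt, c.txt, d.txt, e.txt, g.txt} staged={d.txt, f.txt}
After op 22 (git add e.txt): modified={a.txt, c.txt, d.txt, g.txt} staged={d.txt, e.txt, f.txt}
After op 23 (git reset f.txt): modified={a.txt, c.txt, d.txt, f.txt, g.txt} staged={d.txt, e.txt}
After op 24 (git add f.txt): modified={a.txt, c.txt, d.txt, g.txt} staged={d.txt, e.txt, f.txt}
After op 25 (git add a.txt): modified={c.txt, d.txt, g.txt} staged={a.txt, d.txt, e.txt, f.txt}
After op 26 (git add g.txt): modified={c.txt, d.txt} staged={a.txt, d.txt, e.txt, f.txt, g.txt}
After op 27 (git commit): modified={c.txt, d.txt} staged={none}
After op 28 (git add c.txt): modified={d.txt} staged={c.txt}
After op 29 (git add d.txt): modified={none} staged={c.txt, d.txt}
After op 30 (modify b.txt): modified={b.txt} staged={c.txt, d.txt}
Final staged set: {c.txt, d.txt} -> count=2

Answer: 2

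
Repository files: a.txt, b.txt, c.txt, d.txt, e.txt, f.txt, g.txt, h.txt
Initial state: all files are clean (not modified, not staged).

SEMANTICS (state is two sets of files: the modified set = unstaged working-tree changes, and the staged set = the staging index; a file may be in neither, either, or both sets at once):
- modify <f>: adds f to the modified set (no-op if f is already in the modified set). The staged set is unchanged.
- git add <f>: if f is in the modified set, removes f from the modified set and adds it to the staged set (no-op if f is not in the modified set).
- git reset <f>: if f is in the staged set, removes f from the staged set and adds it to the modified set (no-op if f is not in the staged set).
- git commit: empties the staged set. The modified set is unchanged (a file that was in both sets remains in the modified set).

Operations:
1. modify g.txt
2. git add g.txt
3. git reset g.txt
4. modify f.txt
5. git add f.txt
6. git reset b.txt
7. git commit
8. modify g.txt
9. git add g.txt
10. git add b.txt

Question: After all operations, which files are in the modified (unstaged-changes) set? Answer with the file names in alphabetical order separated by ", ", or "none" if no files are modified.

Answer: none

Derivation:
After op 1 (modify g.txt): modified={g.txt} staged={none}
After op 2 (git add g.txt): modified={none} staged={g.txt}
After op 3 (git reset g.txt): modified={g.txt} staged={none}
After op 4 (modify f.txt): modified={f.txt, g.txt} staged={none}
After op 5 (git add f.txt): modified={g.txt} staged={f.txt}
After op 6 (git reset b.txt): modified={g.txt} staged={f.txt}
After op 7 (git commit): modified={g.txt} staged={none}
After op 8 (modify g.txt): modified={g.txt} staged={none}
After op 9 (git add g.txt): modified={none} staged={g.txt}
After op 10 (git add b.txt): modified={none} staged={g.txt}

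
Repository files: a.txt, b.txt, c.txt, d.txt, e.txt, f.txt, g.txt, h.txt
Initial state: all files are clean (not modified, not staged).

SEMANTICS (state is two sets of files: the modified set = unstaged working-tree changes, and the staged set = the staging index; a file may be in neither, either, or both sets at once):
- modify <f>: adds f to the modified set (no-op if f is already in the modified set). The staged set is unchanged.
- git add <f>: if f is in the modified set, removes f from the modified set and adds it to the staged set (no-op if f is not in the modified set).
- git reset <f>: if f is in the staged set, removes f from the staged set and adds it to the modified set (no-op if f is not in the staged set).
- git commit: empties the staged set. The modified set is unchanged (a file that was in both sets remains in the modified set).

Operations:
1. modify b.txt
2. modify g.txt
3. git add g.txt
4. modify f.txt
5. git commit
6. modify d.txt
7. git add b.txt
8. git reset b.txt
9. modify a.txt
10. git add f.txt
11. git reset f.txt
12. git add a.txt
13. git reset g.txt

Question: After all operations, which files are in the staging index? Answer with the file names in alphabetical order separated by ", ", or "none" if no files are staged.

Answer: a.txt

Derivation:
After op 1 (modify b.txt): modified={b.txt} staged={none}
After op 2 (modify g.txt): modified={b.txt, g.txt} staged={none}
After op 3 (git add g.txt): modified={b.txt} staged={g.txt}
After op 4 (modify f.txt): modified={b.txt, f.txt} staged={g.txt}
After op 5 (git commit): modified={b.txt, f.txt} staged={none}
After op 6 (modify d.txt): modified={b.txt, d.txt, f.txt} staged={none}
After op 7 (git add b.txt): modified={d.txt, f.txt} staged={b.txt}
After op 8 (git reset b.txt): modified={b.txt, d.txt, f.txt} staged={none}
After op 9 (modify a.txt): modified={a.txt, b.txt, d.txt, f.txt} staged={none}
After op 10 (git add f.txt): modified={a.txt, b.txt, d.txt} staged={f.txt}
After op 11 (git reset f.txt): modified={a.txt, b.txt, d.txt, f.txt} staged={none}
After op 12 (git add a.txt): modified={b.txt, d.txt, f.txt} staged={a.txt}
After op 13 (git reset g.txt): modified={b.txt, d.txt, f.txt} staged={a.txt}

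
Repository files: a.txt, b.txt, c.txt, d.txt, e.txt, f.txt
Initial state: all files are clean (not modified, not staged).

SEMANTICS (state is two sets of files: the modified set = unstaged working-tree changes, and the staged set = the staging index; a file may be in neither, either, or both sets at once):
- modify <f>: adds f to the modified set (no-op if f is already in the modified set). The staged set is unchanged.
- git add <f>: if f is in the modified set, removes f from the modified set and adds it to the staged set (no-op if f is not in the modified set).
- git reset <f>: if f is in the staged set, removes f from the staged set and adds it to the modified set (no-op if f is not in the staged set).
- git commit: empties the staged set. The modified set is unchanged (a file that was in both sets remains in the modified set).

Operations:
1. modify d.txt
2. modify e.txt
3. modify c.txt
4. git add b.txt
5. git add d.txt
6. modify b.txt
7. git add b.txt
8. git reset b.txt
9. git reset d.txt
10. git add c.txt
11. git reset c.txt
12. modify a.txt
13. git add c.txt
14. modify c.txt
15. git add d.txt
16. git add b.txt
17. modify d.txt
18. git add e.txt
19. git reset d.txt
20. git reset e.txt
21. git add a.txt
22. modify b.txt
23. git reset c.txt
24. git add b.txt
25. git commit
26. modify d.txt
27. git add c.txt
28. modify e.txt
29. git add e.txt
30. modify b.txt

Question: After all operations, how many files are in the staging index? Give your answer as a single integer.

After op 1 (modify d.txt): modified={d.txt} staged={none}
After op 2 (modify e.txt): modified={d.txt, e.txt} staged={none}
After op 3 (modify c.txt): modified={c.txt, d.txt, e.txt} staged={none}
After op 4 (git add b.txt): modified={c.txt, d.txt, e.txt} staged={none}
After op 5 (git add d.txt): modified={c.txt, e.txt} staged={d.txt}
After op 6 (modify b.txt): modified={b.txt, c.txt, e.txt} staged={d.txt}
After op 7 (git add b.txt): modified={c.txt, e.txt} staged={b.txt, d.txt}
After op 8 (git reset b.txt): modified={b.txt, c.txt, e.txt} staged={d.txt}
After op 9 (git reset d.txt): modified={b.txt, c.txt, d.txt, e.txt} staged={none}
After op 10 (git add c.txt): modified={b.txt, d.txt, e.txt} staged={c.txt}
After op 11 (git reset c.txt): modified={b.txt, c.txt, d.txt, e.txt} staged={none}
After op 12 (modify a.txt): modified={a.txt, b.txt, c.txt, d.txt, e.txt} staged={none}
After op 13 (git add c.txt): modified={a.txt, b.txt, d.txt, e.txt} staged={c.txt}
After op 14 (modify c.txt): modified={a.txt, b.txt, c.txt, d.txt, e.txt} staged={c.txt}
After op 15 (git add d.txt): modified={a.txt, b.txt, c.txt, e.txt} staged={c.txt, d.txt}
After op 16 (git add b.txt): modified={a.txt, c.txt, e.txt} staged={b.txt, c.txt, d.txt}
After op 17 (modify d.txt): modified={a.txt, c.txt, d.txt, e.txt} staged={b.txt, c.txt, d.txt}
After op 18 (git add e.txt): modified={a.txt, c.txt, d.txt} staged={b.txt, c.txt, d.txt, e.txt}
After op 19 (git reset d.txt): modified={a.txt, c.txt, d.txt} staged={b.txt, c.txt, e.txt}
After op 20 (git reset e.txt): modified={a.txt, c.txt, d.txt, e.txt} staged={b.txt, c.txt}
After op 21 (git add a.txt): modified={c.txt, d.txt, e.txt} staged={a.txt, b.txt, c.txt}
After op 22 (modify b.txt): modified={b.txt, c.txt, d.txt, e.txt} staged={a.txt, b.txt, c.txt}
After op 23 (git reset c.txt): modified={b.txt, c.txt, d.txt, e.txt} staged={a.txt, b.txt}
After op 24 (git add b.txt): modified={c.txt, d.txt, e.txt} staged={a.txt, b.txt}
After op 25 (git commit): modified={c.txt, d.txt, e.txt} staged={none}
After op 26 (modify d.txt): modified={c.txt, d.txt, e.txt} staged={none}
After op 27 (git add c.txt): modified={d.txt, e.txt} staged={c.txt}
After op 28 (modify e.txt): modified={d.txt, e.txt} staged={c.txt}
After op 29 (git add e.txt): modified={d.txt} staged={c.txt, e.txt}
After op 30 (modify b.txt): modified={b.txt, d.txt} staged={c.txt, e.txt}
Final staged set: {c.txt, e.txt} -> count=2

Answer: 2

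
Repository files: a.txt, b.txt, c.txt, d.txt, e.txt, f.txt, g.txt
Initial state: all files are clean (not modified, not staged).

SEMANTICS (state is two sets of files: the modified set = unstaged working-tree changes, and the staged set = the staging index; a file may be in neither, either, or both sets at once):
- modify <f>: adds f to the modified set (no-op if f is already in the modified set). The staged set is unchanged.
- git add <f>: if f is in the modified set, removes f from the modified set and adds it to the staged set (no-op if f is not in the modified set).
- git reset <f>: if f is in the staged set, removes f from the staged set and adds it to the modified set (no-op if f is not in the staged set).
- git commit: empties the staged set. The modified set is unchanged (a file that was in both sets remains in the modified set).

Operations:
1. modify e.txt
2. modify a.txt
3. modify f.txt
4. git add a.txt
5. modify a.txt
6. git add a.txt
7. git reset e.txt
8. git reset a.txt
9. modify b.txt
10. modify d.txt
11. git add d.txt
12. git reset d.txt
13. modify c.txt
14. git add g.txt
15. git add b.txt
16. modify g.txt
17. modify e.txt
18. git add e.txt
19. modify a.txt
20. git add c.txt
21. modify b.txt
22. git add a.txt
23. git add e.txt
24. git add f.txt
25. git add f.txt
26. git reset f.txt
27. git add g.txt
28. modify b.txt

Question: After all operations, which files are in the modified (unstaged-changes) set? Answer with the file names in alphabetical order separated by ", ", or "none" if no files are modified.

Answer: b.txt, d.txt, f.txt

Derivation:
After op 1 (modify e.txt): modified={e.txt} staged={none}
After op 2 (modify a.txt): modified={a.txt, e.txt} staged={none}
After op 3 (modify f.txt): modified={a.txt, e.txt, f.txt} staged={none}
After op 4 (git add a.txt): modified={e.txt, f.txt} staged={a.txt}
After op 5 (modify a.txt): modified={a.txt, e.txt, f.txt} staged={a.txt}
After op 6 (git add a.txt): modified={e.txt, f.txt} staged={a.txt}
After op 7 (git reset e.txt): modified={e.txt, f.txt} staged={a.txt}
After op 8 (git reset a.txt): modified={a.txt, e.txt, f.txt} staged={none}
After op 9 (modify b.txt): modified={a.txt, b.txt, e.txt, f.txt} staged={none}
After op 10 (modify d.txt): modified={a.txt, b.txt, d.txt, e.txt, f.txt} staged={none}
After op 11 (git add d.txt): modified={a.txt, b.txt, e.txt, f.txt} staged={d.txt}
After op 12 (git reset d.txt): modified={a.txt, b.txt, d.txt, e.txt, f.txt} staged={none}
After op 13 (modify c.txt): modified={a.txt, b.txt, c.txt, d.txt, e.txt, f.txt} staged={none}
After op 14 (git add g.txt): modified={a.txt, b.txt, c.txt, d.txt, e.txt, f.txt} staged={none}
After op 15 (git add b.txt): modified={a.txt, c.txt, d.txt, e.txt, f.txt} staged={b.txt}
After op 16 (modify g.txt): modified={a.txt, c.txt, d.txt, e.txt, f.txt, g.txt} staged={b.txt}
After op 17 (modify e.txt): modified={a.txt, c.txt, d.txt, e.txt, f.txt, g.txt} staged={b.txt}
After op 18 (git add e.txt): modified={a.txt, c.txt, d.txt, f.txt, g.txt} staged={b.txt, e.txt}
After op 19 (modify a.txt): modified={a.txt, c.txt, d.txt, f.txt, g.txt} staged={b.txt, e.txt}
After op 20 (git add c.txt): modified={a.txt, d.txt, f.txt, g.txt} staged={b.txt, c.txt, e.txt}
After op 21 (modify b.txt): modified={a.txt, b.txt, d.txt, f.txt, g.txt} staged={b.txt, c.txt, e.txt}
After op 22 (git add a.txt): modified={b.txt, d.txt, f.txt, g.txt} staged={a.txt, b.txt, c.txt, e.txt}
After op 23 (git add e.txt): modified={b.txt, d.txt, f.txt, g.txt} staged={a.txt, b.txt, c.txt, e.txt}
After op 24 (git add f.txt): modified={b.txt, d.txt, g.txt} staged={a.txt, b.txt, c.txt, e.txt, f.txt}
After op 25 (git add f.txt): modified={b.txt, d.txt, g.txt} staged={a.txt, b.txt, c.txt, e.txt, f.txt}
After op 26 (git reset f.txt): modified={b.txt, d.txt, f.txt, g.txt} staged={a.txt, b.txt, c.txt, e.txt}
After op 27 (git add g.txt): modified={b.txt, d.txt, f.txt} staged={a.txt, b.txt, c.txt, e.txt, g.txt}
After op 28 (modify b.txt): modified={b.txt, d.txt, f.txt} staged={a.txt, b.txt, c.txt, e.txt, g.txt}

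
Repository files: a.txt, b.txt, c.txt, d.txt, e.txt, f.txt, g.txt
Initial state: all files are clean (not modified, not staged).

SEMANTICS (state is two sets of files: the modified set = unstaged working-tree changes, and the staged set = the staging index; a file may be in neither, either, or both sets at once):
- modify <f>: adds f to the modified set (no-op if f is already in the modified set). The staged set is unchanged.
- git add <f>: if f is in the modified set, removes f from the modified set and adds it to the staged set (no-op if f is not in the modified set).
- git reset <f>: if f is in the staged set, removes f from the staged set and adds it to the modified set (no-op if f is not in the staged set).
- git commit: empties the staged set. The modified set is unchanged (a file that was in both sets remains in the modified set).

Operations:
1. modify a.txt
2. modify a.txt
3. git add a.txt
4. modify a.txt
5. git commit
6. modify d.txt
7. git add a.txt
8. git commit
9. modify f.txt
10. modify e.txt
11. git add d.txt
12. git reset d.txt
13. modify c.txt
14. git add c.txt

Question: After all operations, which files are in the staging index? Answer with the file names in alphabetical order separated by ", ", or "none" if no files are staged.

Answer: c.txt

Derivation:
After op 1 (modify a.txt): modified={a.txt} staged={none}
After op 2 (modify a.txt): modified={a.txt} staged={none}
After op 3 (git add a.txt): modified={none} staged={a.txt}
After op 4 (modify a.txt): modified={a.txt} staged={a.txt}
After op 5 (git commit): modified={a.txt} staged={none}
After op 6 (modify d.txt): modified={a.txt, d.txt} staged={none}
After op 7 (git add a.txt): modified={d.txt} staged={a.txt}
After op 8 (git commit): modified={d.txt} staged={none}
After op 9 (modify f.txt): modified={d.txt, f.txt} staged={none}
After op 10 (modify e.txt): modified={d.txt, e.txt, f.txt} staged={none}
After op 11 (git add d.txt): modified={e.txt, f.txt} staged={d.txt}
After op 12 (git reset d.txt): modified={d.txt, e.txt, f.txt} staged={none}
After op 13 (modify c.txt): modified={c.txt, d.txt, e.txt, f.txt} staged={none}
After op 14 (git add c.txt): modified={d.txt, e.txt, f.txt} staged={c.txt}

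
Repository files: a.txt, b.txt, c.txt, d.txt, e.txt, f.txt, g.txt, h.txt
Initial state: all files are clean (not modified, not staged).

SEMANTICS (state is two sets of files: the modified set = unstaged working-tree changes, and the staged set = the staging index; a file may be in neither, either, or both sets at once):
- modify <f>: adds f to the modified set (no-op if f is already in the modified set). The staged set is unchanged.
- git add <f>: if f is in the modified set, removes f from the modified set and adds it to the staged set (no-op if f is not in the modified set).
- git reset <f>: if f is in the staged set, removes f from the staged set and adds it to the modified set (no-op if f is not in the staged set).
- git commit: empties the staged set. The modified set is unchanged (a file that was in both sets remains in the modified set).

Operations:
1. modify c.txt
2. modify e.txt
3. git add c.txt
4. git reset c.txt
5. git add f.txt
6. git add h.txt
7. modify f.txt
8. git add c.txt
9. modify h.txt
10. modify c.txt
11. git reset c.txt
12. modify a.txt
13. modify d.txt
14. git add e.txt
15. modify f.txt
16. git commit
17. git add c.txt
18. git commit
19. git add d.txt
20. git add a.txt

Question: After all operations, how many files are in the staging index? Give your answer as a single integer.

After op 1 (modify c.txt): modified={c.txt} staged={none}
After op 2 (modify e.txt): modified={c.txt, e.txt} staged={none}
After op 3 (git add c.txt): modified={e.txt} staged={c.txt}
After op 4 (git reset c.txt): modified={c.txt, e.txt} staged={none}
After op 5 (git add f.txt): modified={c.txt, e.txt} staged={none}
After op 6 (git add h.txt): modified={c.txt, e.txt} staged={none}
After op 7 (modify f.txt): modified={c.txt, e.txt, f.txt} staged={none}
After op 8 (git add c.txt): modified={e.txt, f.txt} staged={c.txt}
After op 9 (modify h.txt): modified={e.txt, f.txt, h.txt} staged={c.txt}
After op 10 (modify c.txt): modified={c.txt, e.txt, f.txt, h.txt} staged={c.txt}
After op 11 (git reset c.txt): modified={c.txt, e.txt, f.txt, h.txt} staged={none}
After op 12 (modify a.txt): modified={a.txt, c.txt, e.txt, f.txt, h.txt} staged={none}
After op 13 (modify d.txt): modified={a.txt, c.txt, d.txt, e.txt, f.txt, h.txt} staged={none}
After op 14 (git add e.txt): modified={a.txt, c.txt, d.txt, f.txt, h.txt} staged={e.txt}
After op 15 (modify f.txt): modified={a.txt, c.txt, d.txt, f.txt, h.txt} staged={e.txt}
After op 16 (git commit): modified={a.txt, c.txt, d.txt, f.txt, h.txt} staged={none}
After op 17 (git add c.txt): modified={a.txt, d.txt, f.txt, h.txt} staged={c.txt}
After op 18 (git commit): modified={a.txt, d.txt, f.txt, h.txt} staged={none}
After op 19 (git add d.txt): modified={a.txt, f.txt, h.txt} staged={d.txt}
After op 20 (git add a.txt): modified={f.txt, h.txt} staged={a.txt, d.txt}
Final staged set: {a.txt, d.txt} -> count=2

Answer: 2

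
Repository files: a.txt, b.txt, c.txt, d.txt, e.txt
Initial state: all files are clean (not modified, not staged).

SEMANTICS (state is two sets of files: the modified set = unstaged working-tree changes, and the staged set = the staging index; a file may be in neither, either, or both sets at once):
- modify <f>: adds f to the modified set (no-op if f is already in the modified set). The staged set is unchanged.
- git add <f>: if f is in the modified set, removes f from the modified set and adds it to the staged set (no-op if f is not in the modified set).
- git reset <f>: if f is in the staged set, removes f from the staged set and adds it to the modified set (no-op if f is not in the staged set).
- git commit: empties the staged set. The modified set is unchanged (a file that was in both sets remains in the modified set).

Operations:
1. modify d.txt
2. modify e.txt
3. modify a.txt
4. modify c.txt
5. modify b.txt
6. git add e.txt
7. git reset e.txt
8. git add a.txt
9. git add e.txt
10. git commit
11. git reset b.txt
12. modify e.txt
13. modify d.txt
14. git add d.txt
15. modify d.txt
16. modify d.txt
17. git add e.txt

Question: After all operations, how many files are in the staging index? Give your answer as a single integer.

After op 1 (modify d.txt): modified={d.txt} staged={none}
After op 2 (modify e.txt): modified={d.txt, e.txt} staged={none}
After op 3 (modify a.txt): modified={a.txt, d.txt, e.txt} staged={none}
After op 4 (modify c.txt): modified={a.txt, c.txt, d.txt, e.txt} staged={none}
After op 5 (modify b.txt): modified={a.txt, b.txt, c.txt, d.txt, e.txt} staged={none}
After op 6 (git add e.txt): modified={a.txt, b.txt, c.txt, d.txt} staged={e.txt}
After op 7 (git reset e.txt): modified={a.txt, b.txt, c.txt, d.txt, e.txt} staged={none}
After op 8 (git add a.txt): modified={b.txt, c.txt, d.txt, e.txt} staged={a.txt}
After op 9 (git add e.txt): modified={b.txt, c.txt, d.txt} staged={a.txt, e.txt}
After op 10 (git commit): modified={b.txt, c.txt, d.txt} staged={none}
After op 11 (git reset b.txt): modified={b.txt, c.txt, d.txt} staged={none}
After op 12 (modify e.txt): modified={b.txt, c.txt, d.txt, e.txt} staged={none}
After op 13 (modify d.txt): modified={b.txt, c.txt, d.txt, e.txt} staged={none}
After op 14 (git add d.txt): modified={b.txt, c.txt, e.txt} staged={d.txt}
After op 15 (modify d.txt): modified={b.txt, c.txt, d.txt, e.txt} staged={d.txt}
After op 16 (modify d.txt): modified={b.txt, c.txt, d.txt, e.txt} staged={d.txt}
After op 17 (git add e.txt): modified={b.txt, c.txt, d.txt} staged={d.txt, e.txt}
Final staged set: {d.txt, e.txt} -> count=2

Answer: 2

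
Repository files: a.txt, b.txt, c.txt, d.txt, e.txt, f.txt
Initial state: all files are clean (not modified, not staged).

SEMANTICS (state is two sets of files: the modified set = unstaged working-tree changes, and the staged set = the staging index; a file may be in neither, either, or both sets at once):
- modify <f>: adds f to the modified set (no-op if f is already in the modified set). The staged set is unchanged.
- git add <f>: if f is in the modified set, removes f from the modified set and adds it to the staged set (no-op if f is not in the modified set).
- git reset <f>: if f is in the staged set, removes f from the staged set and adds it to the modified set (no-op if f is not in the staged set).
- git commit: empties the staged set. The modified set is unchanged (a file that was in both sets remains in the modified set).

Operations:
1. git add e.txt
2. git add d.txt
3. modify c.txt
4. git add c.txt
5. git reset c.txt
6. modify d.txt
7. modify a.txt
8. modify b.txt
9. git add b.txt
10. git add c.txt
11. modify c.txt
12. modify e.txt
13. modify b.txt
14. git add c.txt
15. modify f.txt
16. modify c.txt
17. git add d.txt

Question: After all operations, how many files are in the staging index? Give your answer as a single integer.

After op 1 (git add e.txt): modified={none} staged={none}
After op 2 (git add d.txt): modified={none} staged={none}
After op 3 (modify c.txt): modified={c.txt} staged={none}
After op 4 (git add c.txt): modified={none} staged={c.txt}
After op 5 (git reset c.txt): modified={c.txt} staged={none}
After op 6 (modify d.txt): modified={c.txt, d.txt} staged={none}
After op 7 (modify a.txt): modified={a.txt, c.txt, d.txt} staged={none}
After op 8 (modify b.txt): modified={a.txt, b.txt, c.txt, d.txt} staged={none}
After op 9 (git add b.txt): modified={a.txt, c.txt, d.txt} staged={b.txt}
After op 10 (git add c.txt): modified={a.txt, d.txt} staged={b.txt, c.txt}
After op 11 (modify c.txt): modified={a.txt, c.txt, d.txt} staged={b.txt, c.txt}
After op 12 (modify e.txt): modified={a.txt, c.txt, d.txt, e.txt} staged={b.txt, c.txt}
After op 13 (modify b.txt): modified={a.txt, b.txt, c.txt, d.txt, e.txt} staged={b.txt, c.txt}
After op 14 (git add c.txt): modified={a.txt, b.txt, d.txt, e.txt} staged={b.txt, c.txt}
After op 15 (modify f.txt): modified={a.txt, b.txt, d.txt, e.txt, f.txt} staged={b.txt, c.txt}
After op 16 (modify c.txt): modified={a.txt, b.txt, c.txt, d.txt, e.txt, f.txt} staged={b.txt, c.txt}
After op 17 (git add d.txt): modified={a.txt, b.txt, c.txt, e.txt, f.txt} staged={b.txt, c.txt, d.txt}
Final staged set: {b.txt, c.txt, d.txt} -> count=3

Answer: 3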